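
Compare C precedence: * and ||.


'*' is multiplicative (level 10); '||' is logical OR (level 1)
Higher level binds tighter
'*' has higher precedence than '||'


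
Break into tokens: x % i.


Scan left to right, longest-match per lexeme
Tokens: ID(x), OP(%), ID(i)


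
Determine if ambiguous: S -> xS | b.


right-linear, alternatives start with distinct terminals 'x' vs 'b': unique leftmost derivation
Unambiguous


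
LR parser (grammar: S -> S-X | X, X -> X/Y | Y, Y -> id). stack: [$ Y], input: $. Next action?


'Y' (not preceded by X/) is the handle for X -> Y
Action: reduce (X -> Y)


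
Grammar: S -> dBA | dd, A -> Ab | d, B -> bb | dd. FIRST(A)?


Per alternative of A: FIRST(Ab) = {d}; FIRST(d) = {d}
FIRST(A) = {d}


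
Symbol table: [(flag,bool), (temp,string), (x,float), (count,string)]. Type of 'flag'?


Lookup 'flag' → type bool


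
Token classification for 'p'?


Pattern: letter/underscore followed by alphanumerics, not a keyword
Type: IDENTIFIER


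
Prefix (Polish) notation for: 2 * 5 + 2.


left-to-right (same/higher precedence on left): tree is (+ (* 2 5) 2)
Prefix: + * 2 5 2


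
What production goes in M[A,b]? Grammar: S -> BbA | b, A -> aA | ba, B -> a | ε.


For [A, b]: 'b' ∈ FIRST(ba)
Entry: A -> ba


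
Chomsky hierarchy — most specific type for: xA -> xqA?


LHS has context (more than one symbol) and |LHS| ≤ |RHS|
Classification: Type 1 (Context-Sensitive)


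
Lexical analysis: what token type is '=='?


Pattern: operator symbol
Type: OPERATOR


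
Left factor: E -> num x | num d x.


Common prefix: 'num'
Factored: E -> num E', E' -> x | d x


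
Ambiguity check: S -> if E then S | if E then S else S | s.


dangling else: 'if E then if E then s else s' parses two ways
Ambiguous


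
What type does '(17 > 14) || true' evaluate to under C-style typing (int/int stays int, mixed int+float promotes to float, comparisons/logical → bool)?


Operand types: bool || bool
Rule: logical operators take bool operands and yield bool
Result type: bool


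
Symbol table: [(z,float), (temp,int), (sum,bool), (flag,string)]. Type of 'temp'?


Lookup 'temp' → type int


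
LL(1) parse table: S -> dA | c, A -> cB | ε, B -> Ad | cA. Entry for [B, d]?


For [B, d]: 'd' ∈ FIRST(Ad)
Entry: B -> Ad


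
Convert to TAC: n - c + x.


Break into single-operator statements:
t1 = n - c
t2 = t1 + x


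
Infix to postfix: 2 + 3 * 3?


* has higher precedence, evaluate 3*3 first
Postfix: 2 3 3 * +


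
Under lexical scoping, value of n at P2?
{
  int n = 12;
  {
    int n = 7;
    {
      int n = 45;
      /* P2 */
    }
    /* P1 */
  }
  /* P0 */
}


n declared in the same block as P2
n = 45


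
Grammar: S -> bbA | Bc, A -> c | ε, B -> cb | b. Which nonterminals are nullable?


A nonterminal is nullable iff some alternative derives ε (directly, or every symbol in it is nullable)
Nullable: {A}


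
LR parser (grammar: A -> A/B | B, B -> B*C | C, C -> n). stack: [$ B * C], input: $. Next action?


handle 'B*C' on top
Action: reduce (B -> B*C)


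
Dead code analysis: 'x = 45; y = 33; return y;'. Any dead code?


x is assigned but never read
Dead: 'x = 45'


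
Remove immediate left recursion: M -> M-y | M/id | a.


Left-recursive alternatives: M-y, M/id; non-recursive: a
Introduce M': M -> aM', M' -> -yM' | /idM' | ε


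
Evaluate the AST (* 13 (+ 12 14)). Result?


Evaluate inner: (+ 12 14) = 26
Evaluate root: (* 13 26) = 338
Result: 338


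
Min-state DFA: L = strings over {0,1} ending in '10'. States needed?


Track the longest suffix of input matching a prefix of '10': 3 classes (prefixes of length 0..2)
Minimal DFA: 3 states


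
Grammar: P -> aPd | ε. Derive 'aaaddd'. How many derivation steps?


Derivation: P => aPd => aaPdd => aaaPddd => aaaddd
Steps: 4


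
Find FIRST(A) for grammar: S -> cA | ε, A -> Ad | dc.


Per alternative of A: FIRST(Ad) = {d}; FIRST(dc) = {d}
FIRST(A) = {d}


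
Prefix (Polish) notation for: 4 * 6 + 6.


left-to-right (same/higher precedence on left): tree is (+ (* 4 6) 6)
Prefix: + * 4 6 6


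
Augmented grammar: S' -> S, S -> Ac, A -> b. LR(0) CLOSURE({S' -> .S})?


Start: S' -> .S
For each item with dot before a nonterminal B, add B -> .γ for every B-production
Closure: [S' -> .S, S -> .Ac, A -> .b]


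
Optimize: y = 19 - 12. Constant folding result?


19 - 12 = 7 at compile time
Optimized: y = 7


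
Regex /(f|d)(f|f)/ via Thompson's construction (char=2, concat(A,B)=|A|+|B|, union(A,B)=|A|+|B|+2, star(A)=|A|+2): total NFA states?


Syntax tree has 4 char leaf(s), 2 union(s), 0 star(s)
chars contribute 4×2 = 8; each union adds +2; each star adds +2
Total: 8 + 4 + 0 = 12 states


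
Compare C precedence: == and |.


'==' is equality (level 6); '|' is bitwise OR (level 3)
Higher level binds tighter
'==' has higher precedence than '|'


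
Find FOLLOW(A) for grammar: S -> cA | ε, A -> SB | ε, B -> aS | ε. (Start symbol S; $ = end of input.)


$ ∈ FOLLOW(S). For each A -> αBβ: add FIRST(β)\{ε} to FOLLOW(B); if β nullable, add FOLLOW(A).
FOLLOW(A) = {$, a}


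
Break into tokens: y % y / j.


Scan left to right, longest-match per lexeme
Tokens: ID(y), OP(%), ID(y), OP(/), ID(j)


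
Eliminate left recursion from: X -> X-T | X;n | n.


Left-recursive alternatives: X-T, X;n; non-recursive: n
Introduce X': X -> nX', X' -> -TX' | ;nX' | ε


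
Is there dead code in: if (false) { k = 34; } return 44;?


condition is constant false, so the whole block is unreachable
Dead: 'if (false) { k = 34; }'


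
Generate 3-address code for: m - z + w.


Break into single-operator statements:
t1 = m - z
t2 = t1 + w


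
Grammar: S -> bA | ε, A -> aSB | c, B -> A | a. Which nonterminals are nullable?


A nonterminal is nullable iff some alternative derives ε (directly, or every symbol in it is nullable)
Nullable: {S}


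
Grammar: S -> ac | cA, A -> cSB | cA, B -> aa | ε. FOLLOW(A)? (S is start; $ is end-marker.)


$ ∈ FOLLOW(S). For each A -> αBβ: add FIRST(β)\{ε} to FOLLOW(B); if β nullable, add FOLLOW(A).
FOLLOW(A) = {$, a}


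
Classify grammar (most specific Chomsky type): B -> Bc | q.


Left-linear: every RHS is a terminal or one nonterminal followed by a terminal
Classification: Type 3 (Regular)


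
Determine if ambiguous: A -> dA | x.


right-linear, alternatives start with distinct terminals 'd' vs 'x': unique leftmost derivation
Unambiguous


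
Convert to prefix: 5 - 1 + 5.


left-to-right (same/higher precedence on left): tree is (+ (- 5 1) 5)
Prefix: + - 5 1 5


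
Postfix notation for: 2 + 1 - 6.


Left to right (same or higher precedence on left)
Postfix: 2 1 + 6 -


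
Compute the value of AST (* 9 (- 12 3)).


Evaluate inner: (- 12 3) = 9
Evaluate root: (* 9 9) = 81
Result: 81


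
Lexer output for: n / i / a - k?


Scan left to right, longest-match per lexeme
Tokens: ID(n), OP(/), ID(i), OP(/), ID(a), OP(-), ID(k)


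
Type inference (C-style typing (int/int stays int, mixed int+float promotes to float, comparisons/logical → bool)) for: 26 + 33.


Operand types: int + int
Rule: mixed int/float promotes to float; int/int stays int
Result type: int


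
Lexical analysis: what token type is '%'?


Pattern: operator symbol
Type: OPERATOR


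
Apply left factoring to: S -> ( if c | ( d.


Common prefix: '('
Factored: S -> ( S', S' -> if c | d


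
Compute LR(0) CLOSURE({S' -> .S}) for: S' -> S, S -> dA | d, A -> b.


Start: S' -> .S
For each item with dot before a nonterminal B, add B -> .γ for every B-production
Closure: [S' -> .S, S -> .dA, S -> .d]


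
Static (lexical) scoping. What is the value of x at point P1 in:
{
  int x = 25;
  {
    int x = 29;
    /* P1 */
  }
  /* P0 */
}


x declared in the same block as P1
x = 29


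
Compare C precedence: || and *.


'*' is multiplicative (level 10); '||' is logical OR (level 1)
Higher level binds tighter
'*' has higher precedence than '||'


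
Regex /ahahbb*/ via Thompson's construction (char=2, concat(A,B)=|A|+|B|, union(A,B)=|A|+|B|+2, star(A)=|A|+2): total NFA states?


Syntax tree has 6 char leaf(s), 0 union(s), 1 star(s)
chars contribute 6×2 = 12; each union adds +2; each star adds +2
Total: 12 + 0 + 2 = 14 states


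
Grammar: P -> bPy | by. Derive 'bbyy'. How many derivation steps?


Derivation: P => bPy => bbyy
Steps: 2


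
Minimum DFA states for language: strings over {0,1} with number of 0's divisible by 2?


Track (count of 0) mod 2: states 0..1, accept at 0
Minimal DFA: 2 states


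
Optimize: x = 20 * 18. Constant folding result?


20 * 18 = 360 at compile time
Optimized: x = 360


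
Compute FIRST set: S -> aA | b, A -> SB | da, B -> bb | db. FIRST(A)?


Per alternative of A: FIRST(SB) = {a, b}; FIRST(da) = {d}
FIRST(A) = {a, b, d}


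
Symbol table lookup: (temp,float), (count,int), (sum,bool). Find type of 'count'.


Lookup 'count' → type int


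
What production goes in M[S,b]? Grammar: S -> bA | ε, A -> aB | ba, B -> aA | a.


For [S, b]: 'b' ∈ FIRST(bA)
Entry: S -> bA


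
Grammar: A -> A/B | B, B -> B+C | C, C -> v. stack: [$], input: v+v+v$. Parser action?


no handle on stack; shift 'v'
Action: shift


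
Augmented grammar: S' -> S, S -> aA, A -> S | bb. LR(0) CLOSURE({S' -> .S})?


Start: S' -> .S
For each item with dot before a nonterminal B, add B -> .γ for every B-production
Closure: [S' -> .S, S -> .aA]


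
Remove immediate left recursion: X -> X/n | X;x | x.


Left-recursive alternatives: X/n, X;x; non-recursive: x
Introduce X': X -> xX', X' -> /nX' | ;xX' | ε


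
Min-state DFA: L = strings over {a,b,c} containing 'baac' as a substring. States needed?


KMP-style automaton: 4 progress states + 1 absorbing accept = 5
Minimal DFA: 5 states


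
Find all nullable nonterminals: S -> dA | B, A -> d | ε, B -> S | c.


A nonterminal is nullable iff some alternative derives ε (directly, or every symbol in it is nullable)
Nullable: {A}


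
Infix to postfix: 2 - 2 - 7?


Left to right (same or higher precedence on left)
Postfix: 2 2 - 7 -


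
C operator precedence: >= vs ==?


'>=' is relational (level 7); '==' is equality (level 6)
Higher level binds tighter
'>=' has higher precedence than '=='


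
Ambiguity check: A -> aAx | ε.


balanced a^n…x^n: each string has a unique parse
Unambiguous


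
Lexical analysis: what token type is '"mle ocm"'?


Pattern: double-quoted sequence
Type: STRING_LITERAL


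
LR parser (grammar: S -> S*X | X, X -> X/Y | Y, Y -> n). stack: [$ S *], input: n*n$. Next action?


no handle ('S*' is not any RHS); shift 'n'
Action: shift


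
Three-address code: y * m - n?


Break into single-operator statements:
t1 = y * m
t2 = t1 - n


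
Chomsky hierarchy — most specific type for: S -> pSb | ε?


Single nonterminal LHS, but p^n b^n is not regular
Classification: Type 2 (Context-Free)


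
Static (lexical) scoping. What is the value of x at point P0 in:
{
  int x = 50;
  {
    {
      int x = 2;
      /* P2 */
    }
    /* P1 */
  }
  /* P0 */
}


x declared in the same block as P0
x = 50


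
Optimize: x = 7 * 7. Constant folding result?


7 * 7 = 49 at compile time
Optimized: x = 49


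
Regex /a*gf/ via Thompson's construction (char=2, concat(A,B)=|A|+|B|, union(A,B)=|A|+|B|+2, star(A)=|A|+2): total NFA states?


Syntax tree has 3 char leaf(s), 0 union(s), 1 star(s)
chars contribute 3×2 = 6; each union adds +2; each star adds +2
Total: 6 + 0 + 2 = 8 states


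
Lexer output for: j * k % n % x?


Scan left to right, longest-match per lexeme
Tokens: ID(j), OP(*), ID(k), OP(%), ID(n), OP(%), ID(x)


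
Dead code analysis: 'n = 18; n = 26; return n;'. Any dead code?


first assignment to n is overwritten before any read
Dead: 'n = 18'


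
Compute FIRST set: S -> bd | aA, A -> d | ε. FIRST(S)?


Per alternative of S: FIRST(bd) = {b}; FIRST(aA) = {a}
FIRST(S) = {a, b}


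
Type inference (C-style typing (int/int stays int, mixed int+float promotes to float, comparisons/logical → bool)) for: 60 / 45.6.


Operand types: int / float
Rule: mixed int/float promotes to float; int/int stays int
Result type: float


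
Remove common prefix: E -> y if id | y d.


Common prefix: 'y'
Factored: E -> y E', E' -> if id | d


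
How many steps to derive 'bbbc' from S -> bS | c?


Derivation: S => bS => bbS => bbbS => bbbc
Steps: 4


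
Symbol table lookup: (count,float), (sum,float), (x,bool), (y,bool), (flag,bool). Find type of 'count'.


Lookup 'count' → type float


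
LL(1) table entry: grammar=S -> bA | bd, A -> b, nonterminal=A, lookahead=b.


For [A, b]: 'b' ∈ FIRST(b)
Entry: A -> b


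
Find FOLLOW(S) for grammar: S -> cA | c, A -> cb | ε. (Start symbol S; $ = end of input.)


$ ∈ FOLLOW(S). For each A -> αBβ: add FIRST(β)\{ε} to FOLLOW(B); if β nullable, add FOLLOW(A).
FOLLOW(S) = {$}


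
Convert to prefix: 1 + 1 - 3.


left-to-right (same/higher precedence on left): tree is (- (+ 1 1) 3)
Prefix: - + 1 1 3


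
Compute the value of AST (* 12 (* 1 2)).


Evaluate inner: (* 1 2) = 2
Evaluate root: (* 12 2) = 24
Result: 24


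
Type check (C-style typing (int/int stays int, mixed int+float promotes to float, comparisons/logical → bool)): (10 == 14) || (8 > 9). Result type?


Operand types: bool || bool
Rule: logical operators take bool operands and yield bool
Result type: bool


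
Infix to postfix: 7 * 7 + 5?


Left to right (same or higher precedence on left)
Postfix: 7 7 * 5 +


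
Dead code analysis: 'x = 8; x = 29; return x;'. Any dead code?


first assignment to x is overwritten before any read
Dead: 'x = 8'


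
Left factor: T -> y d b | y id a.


Common prefix: 'y'
Factored: T -> y T', T' -> d b | id a


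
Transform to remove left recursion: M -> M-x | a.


Left-recursive alternatives: M-x; non-recursive: a
Introduce M': M -> aM', M' -> -xM' | ε


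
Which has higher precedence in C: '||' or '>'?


'>' is relational (level 7); '||' is logical OR (level 1)
Higher level binds tighter
'>' has higher precedence than '||'


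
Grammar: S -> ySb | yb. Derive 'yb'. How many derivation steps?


Derivation: S => yb
Steps: 1


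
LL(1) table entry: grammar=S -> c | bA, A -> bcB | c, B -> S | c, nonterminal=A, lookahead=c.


For [A, c]: 'c' ∈ FIRST(c)
Entry: A -> c


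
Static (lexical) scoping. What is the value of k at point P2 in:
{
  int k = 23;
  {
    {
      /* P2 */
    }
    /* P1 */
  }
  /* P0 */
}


P2's block does not declare k; resolves to the enclosing declaration at depth 0
k = 23


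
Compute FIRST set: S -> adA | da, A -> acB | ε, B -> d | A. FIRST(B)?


Per alternative of B: FIRST(d) = {d}; FIRST(A) = {a, ε}
FIRST(B) = {a, d, ε}


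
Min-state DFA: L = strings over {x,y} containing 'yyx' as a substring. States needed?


KMP-style automaton: 3 progress states + 1 absorbing accept = 4
Minimal DFA: 4 states


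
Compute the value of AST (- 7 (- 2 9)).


Evaluate inner: (- 2 9) = -7
Evaluate root: (- 7 -7) = 14
Result: 14


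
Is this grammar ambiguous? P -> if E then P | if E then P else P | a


dangling else: 'if E then if E then a else a' parses two ways
Ambiguous


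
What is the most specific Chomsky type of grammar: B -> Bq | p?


Left-linear: every RHS is a terminal or one nonterminal followed by a terminal
Classification: Type 3 (Regular)


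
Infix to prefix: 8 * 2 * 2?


left-to-right (same/higher precedence on left): tree is (* (* 8 2) 2)
Prefix: * * 8 2 2


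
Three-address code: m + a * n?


Break into single-operator statements:
t1 = a * n
t2 = m + t1


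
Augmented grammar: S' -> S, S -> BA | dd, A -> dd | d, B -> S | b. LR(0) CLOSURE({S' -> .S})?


Start: S' -> .S
For each item with dot before a nonterminal B, add B -> .γ for every B-production
Closure: [S' -> .S, S -> .BA, S -> .dd, B -> .S, B -> .b]


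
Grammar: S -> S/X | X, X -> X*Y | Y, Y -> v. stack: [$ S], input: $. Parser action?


start symbol S on stack, input exhausted
Action: accept


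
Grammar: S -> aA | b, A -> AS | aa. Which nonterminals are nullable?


A nonterminal is nullable iff some alternative derives ε (directly, or every symbol in it is nullable)
Nullable: {}


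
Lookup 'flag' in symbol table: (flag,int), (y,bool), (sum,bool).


Lookup 'flag' → type int


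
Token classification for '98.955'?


Pattern: digits with a decimal point
Type: FLOAT_LITERAL


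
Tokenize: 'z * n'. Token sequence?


Scan left to right, longest-match per lexeme
Tokens: ID(z), OP(*), ID(n)


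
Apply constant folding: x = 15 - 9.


15 - 9 = 6 at compile time
Optimized: x = 6


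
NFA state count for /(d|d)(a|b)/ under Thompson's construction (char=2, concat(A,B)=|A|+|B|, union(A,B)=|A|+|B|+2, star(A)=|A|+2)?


Syntax tree has 4 char leaf(s), 2 union(s), 0 star(s)
chars contribute 4×2 = 8; each union adds +2; each star adds +2
Total: 8 + 4 + 0 = 12 states


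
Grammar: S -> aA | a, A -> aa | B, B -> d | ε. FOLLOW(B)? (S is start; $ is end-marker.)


$ ∈ FOLLOW(S). For each A -> αBβ: add FIRST(β)\{ε} to FOLLOW(B); if β nullable, add FOLLOW(A).
FOLLOW(B) = {$}


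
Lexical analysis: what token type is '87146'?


Pattern: digits only
Type: INTEGER_LITERAL


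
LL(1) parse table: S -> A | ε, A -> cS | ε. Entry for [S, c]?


For [S, c]: 'c' ∈ FIRST(A)
Entry: S -> A


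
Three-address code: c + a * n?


Break into single-operator statements:
t1 = a * n
t2 = c + t1


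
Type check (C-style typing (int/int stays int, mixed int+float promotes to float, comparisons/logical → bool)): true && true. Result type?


Operand types: bool && bool
Rule: logical operators take bool operands and yield bool
Result type: bool


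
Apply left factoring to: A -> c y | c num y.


Common prefix: 'c'
Factored: A -> c A', A' -> y | num y


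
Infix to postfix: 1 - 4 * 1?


* has higher precedence, evaluate 4*1 first
Postfix: 1 4 1 * -


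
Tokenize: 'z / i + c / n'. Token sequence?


Scan left to right, longest-match per lexeme
Tokens: ID(z), OP(/), ID(i), OP(+), ID(c), OP(/), ID(n)


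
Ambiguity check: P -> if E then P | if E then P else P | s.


dangling else: 'if E then if E then s else s' parses two ways
Ambiguous


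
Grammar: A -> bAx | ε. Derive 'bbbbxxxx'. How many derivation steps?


Derivation: A => bAx => bbAxx => bbbAxxx => bbbbAxxxx => bbbbxxxx
Steps: 5


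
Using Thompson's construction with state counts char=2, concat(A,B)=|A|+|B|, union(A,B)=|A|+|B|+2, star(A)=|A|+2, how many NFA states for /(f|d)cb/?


Syntax tree has 4 char leaf(s), 1 union(s), 0 star(s)
chars contribute 4×2 = 8; each union adds +2; each star adds +2
Total: 8 + 2 + 0 = 10 states


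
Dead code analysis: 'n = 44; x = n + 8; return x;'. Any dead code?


n is read by x's definition; x is returned
No dead code


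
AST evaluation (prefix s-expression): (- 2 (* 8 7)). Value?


Evaluate inner: (* 8 7) = 56
Evaluate root: (- 2 56) = -54
Result: -54


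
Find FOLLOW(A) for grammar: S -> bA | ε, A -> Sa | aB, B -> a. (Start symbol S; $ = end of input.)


$ ∈ FOLLOW(S). For each A -> αBβ: add FIRST(β)\{ε} to FOLLOW(B); if β nullable, add FOLLOW(A).
FOLLOW(A) = {$, a}


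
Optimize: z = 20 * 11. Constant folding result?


20 * 11 = 220 at compile time
Optimized: z = 220


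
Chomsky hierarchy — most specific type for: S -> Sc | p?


Left-linear: every RHS is a terminal or one nonterminal followed by a terminal
Classification: Type 3 (Regular)


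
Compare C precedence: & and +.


'+' is additive (level 9); '&' is bitwise AND (level 5)
Higher level binds tighter
'+' has higher precedence than '&'


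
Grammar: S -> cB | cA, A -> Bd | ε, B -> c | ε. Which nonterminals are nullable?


A nonterminal is nullable iff some alternative derives ε (directly, or every symbol in it is nullable)
Nullable: {A, B}


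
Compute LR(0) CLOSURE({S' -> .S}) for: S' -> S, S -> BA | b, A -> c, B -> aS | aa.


Start: S' -> .S
For each item with dot before a nonterminal B, add B -> .γ for every B-production
Closure: [S' -> .S, S -> .BA, S -> .b, B -> .aS, B -> .aa]


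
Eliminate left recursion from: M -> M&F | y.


Left-recursive alternatives: M&F; non-recursive: y
Introduce M': M -> yM', M' -> &FM' | ε


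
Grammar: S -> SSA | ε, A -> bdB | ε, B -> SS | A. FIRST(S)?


Per alternative of S: FIRST(SSA) = {b, ε}; FIRST(ε) = {ε}
FIRST(S) = {b, ε}


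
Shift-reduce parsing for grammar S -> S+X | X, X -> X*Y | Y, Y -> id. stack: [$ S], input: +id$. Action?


shift '+' to continue S -> S+X
Action: shift


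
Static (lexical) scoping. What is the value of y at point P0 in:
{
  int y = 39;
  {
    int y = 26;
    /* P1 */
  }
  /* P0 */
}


y declared in the same block as P0
y = 39


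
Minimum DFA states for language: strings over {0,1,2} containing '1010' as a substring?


KMP-style automaton: 4 progress states + 1 absorbing accept = 5
Minimal DFA: 5 states


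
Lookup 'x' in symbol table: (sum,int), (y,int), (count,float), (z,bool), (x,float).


Lookup 'x' → type float


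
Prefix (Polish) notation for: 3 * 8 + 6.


left-to-right (same/higher precedence on left): tree is (+ (* 3 8) 6)
Prefix: + * 3 8 6


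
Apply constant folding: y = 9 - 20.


9 - 20 = -11 at compile time
Optimized: y = -11


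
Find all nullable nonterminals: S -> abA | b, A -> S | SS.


A nonterminal is nullable iff some alternative derives ε (directly, or every symbol in it is nullable)
Nullable: {}


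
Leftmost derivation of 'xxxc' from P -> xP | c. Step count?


Derivation: P => xP => xxP => xxxP => xxxc
Steps: 4


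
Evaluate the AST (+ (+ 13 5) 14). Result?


Evaluate inner: (+ 13 5) = 18
Evaluate root: (+ 18 14) = 32
Result: 32


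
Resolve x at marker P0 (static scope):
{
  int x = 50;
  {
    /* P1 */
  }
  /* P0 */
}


x declared in the same block as P0
x = 50


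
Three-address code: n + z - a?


Break into single-operator statements:
t1 = n + z
t2 = t1 - a


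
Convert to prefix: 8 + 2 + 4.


left-to-right (same/higher precedence on left): tree is (+ (+ 8 2) 4)
Prefix: + + 8 2 4


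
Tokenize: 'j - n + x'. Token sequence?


Scan left to right, longest-match per lexeme
Tokens: ID(j), OP(-), ID(n), OP(+), ID(x)


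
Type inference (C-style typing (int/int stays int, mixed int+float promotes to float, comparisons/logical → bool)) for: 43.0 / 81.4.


Operand types: float / float
Rule: mixed int/float promotes to float; int/int stays int
Result type: float


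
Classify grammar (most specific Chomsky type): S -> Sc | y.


Left-linear: every RHS is a terminal or one nonterminal followed by a terminal
Classification: Type 3 (Regular)


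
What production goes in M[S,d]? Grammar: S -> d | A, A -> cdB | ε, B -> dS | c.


For [S, d]: 'd' ∈ FIRST(d)
Entry: S -> d


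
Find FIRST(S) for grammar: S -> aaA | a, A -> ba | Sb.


Per alternative of S: FIRST(aaA) = {a}; FIRST(a) = {a}
FIRST(S) = {a}


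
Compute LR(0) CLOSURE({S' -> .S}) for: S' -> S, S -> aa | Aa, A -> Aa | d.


Start: S' -> .S
For each item with dot before a nonterminal B, add B -> .γ for every B-production
Closure: [S' -> .S, S -> .aa, S -> .Aa, A -> .Aa, A -> .d]


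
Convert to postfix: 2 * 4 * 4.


Left to right (same or higher precedence on left)
Postfix: 2 4 * 4 *


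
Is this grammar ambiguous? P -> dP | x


right-linear, alternatives start with distinct terminals 'd' vs 'x': unique leftmost derivation
Unambiguous


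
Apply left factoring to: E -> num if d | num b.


Common prefix: 'num'
Factored: E -> num E', E' -> if d | b


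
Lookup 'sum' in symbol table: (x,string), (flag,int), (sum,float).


Lookup 'sum' → type float


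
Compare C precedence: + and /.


'/' is multiplicative (level 10); '+' is additive (level 9)
Higher level binds tighter
'/' has higher precedence than '+'


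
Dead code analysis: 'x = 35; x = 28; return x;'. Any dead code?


first assignment to x is overwritten before any read
Dead: 'x = 35'


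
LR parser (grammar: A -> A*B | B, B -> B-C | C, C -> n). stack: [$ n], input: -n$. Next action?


'n' on top is the handle for C -> n
Action: reduce (C -> n)


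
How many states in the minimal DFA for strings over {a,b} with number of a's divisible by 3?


Track (count of a) mod 3: states 0..2, accept at 0
Minimal DFA: 3 states


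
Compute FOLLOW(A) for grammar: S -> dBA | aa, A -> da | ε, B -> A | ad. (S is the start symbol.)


$ ∈ FOLLOW(S). For each A -> αBβ: add FIRST(β)\{ε} to FOLLOW(B); if β nullable, add FOLLOW(A).
FOLLOW(A) = {$, d}


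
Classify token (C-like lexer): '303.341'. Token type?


Pattern: digits with a decimal point
Type: FLOAT_LITERAL


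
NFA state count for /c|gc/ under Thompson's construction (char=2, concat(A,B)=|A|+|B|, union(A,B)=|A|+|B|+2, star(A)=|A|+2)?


Syntax tree has 3 char leaf(s), 1 union(s), 0 star(s)
chars contribute 3×2 = 6; each union adds +2; each star adds +2
Total: 6 + 2 + 0 = 8 states


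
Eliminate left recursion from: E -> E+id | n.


Left-recursive alternatives: E+id; non-recursive: n
Introduce E': E -> nE', E' -> +idE' | ε


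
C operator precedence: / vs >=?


'/' is multiplicative (level 10); '>=' is relational (level 7)
Higher level binds tighter
'/' has higher precedence than '>='


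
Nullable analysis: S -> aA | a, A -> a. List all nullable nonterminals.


A nonterminal is nullable iff some alternative derives ε (directly, or every symbol in it is nullable)
Nullable: {}


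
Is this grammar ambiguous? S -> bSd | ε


balanced b^n…d^n: each string has a unique parse
Unambiguous


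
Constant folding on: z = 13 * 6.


13 * 6 = 78 at compile time
Optimized: z = 78


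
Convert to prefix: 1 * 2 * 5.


left-to-right (same/higher precedence on left): tree is (* (* 1 2) 5)
Prefix: * * 1 2 5


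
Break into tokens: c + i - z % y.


Scan left to right, longest-match per lexeme
Tokens: ID(c), OP(+), ID(i), OP(-), ID(z), OP(%), ID(y)


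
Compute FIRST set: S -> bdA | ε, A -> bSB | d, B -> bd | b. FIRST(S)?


Per alternative of S: FIRST(bdA) = {b}; FIRST(ε) = {ε}
FIRST(S) = {b, ε}


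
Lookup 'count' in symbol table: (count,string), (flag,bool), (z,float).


Lookup 'count' → type string


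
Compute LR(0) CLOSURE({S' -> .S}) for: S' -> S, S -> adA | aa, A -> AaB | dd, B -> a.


Start: S' -> .S
For each item with dot before a nonterminal B, add B -> .γ for every B-production
Closure: [S' -> .S, S -> .adA, S -> .aa]


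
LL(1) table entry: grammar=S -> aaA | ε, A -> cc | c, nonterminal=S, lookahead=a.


For [S, a]: 'a' ∈ FIRST(aaA)
Entry: S -> aaA


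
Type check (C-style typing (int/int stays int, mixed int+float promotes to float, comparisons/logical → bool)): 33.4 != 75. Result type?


Operand types: float != int
Rule: comparison yields bool
Result type: bool


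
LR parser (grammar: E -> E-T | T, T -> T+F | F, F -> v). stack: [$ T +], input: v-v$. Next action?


no handle; shift 'v'
Action: shift


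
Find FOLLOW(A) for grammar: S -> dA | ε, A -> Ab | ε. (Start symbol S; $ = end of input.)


$ ∈ FOLLOW(S). For each A -> αBβ: add FIRST(β)\{ε} to FOLLOW(B); if β nullable, add FOLLOW(A).
FOLLOW(A) = {$, b}


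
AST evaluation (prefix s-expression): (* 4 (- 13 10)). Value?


Evaluate inner: (- 13 10) = 3
Evaluate root: (* 4 3) = 12
Result: 12


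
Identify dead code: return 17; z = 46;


statement follows a return and is unreachable
Dead: 'z = 46'


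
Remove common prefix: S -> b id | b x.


Common prefix: 'b'
Factored: S -> b S', S' -> id | x


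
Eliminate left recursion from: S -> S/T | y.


Left-recursive alternatives: S/T; non-recursive: y
Introduce S': S -> yS', S' -> /TS' | ε


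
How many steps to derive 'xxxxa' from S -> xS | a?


Derivation: S => xS => xxS => xxxS => xxxxS => xxxxa
Steps: 5


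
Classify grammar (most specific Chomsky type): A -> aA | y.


Right-linear: every RHS is a terminal or a terminal followed by one nonterminal
Classification: Type 3 (Regular)


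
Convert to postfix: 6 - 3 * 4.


* has higher precedence, evaluate 3*4 first
Postfix: 6 3 4 * -


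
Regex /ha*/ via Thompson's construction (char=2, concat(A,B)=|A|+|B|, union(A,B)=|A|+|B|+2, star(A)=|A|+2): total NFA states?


Syntax tree has 2 char leaf(s), 0 union(s), 1 star(s)
chars contribute 2×2 = 4; each union adds +2; each star adds +2
Total: 4 + 0 + 2 = 6 states


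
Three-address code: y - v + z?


Break into single-operator statements:
t1 = y - v
t2 = t1 + z


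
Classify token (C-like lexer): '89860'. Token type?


Pattern: digits only
Type: INTEGER_LITERAL


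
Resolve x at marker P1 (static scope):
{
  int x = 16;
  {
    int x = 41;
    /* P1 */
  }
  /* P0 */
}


x declared in the same block as P1
x = 41


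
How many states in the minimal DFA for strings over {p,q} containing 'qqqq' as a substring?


KMP-style automaton: 4 progress states + 1 absorbing accept = 5
Minimal DFA: 5 states


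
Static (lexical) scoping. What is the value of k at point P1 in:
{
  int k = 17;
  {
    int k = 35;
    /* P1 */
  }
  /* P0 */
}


k declared in the same block as P1
k = 35


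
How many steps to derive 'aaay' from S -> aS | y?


Derivation: S => aS => aaS => aaaS => aaay
Steps: 4


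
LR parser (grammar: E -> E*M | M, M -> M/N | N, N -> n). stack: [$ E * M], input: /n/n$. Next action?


'/' can extend M; shift to build M -> M/N
Action: shift


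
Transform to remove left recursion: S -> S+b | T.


Left-recursive alternatives: S+b; non-recursive: T
Introduce S': S -> TS', S' -> +bS' | ε


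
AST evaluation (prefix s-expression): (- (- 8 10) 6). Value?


Evaluate inner: (- 8 10) = -2
Evaluate root: (- -2 6) = -8
Result: -8


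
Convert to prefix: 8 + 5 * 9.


'*' binds tighter: tree is (+ 8 (* 5 9))
Prefix: + 8 * 5 9


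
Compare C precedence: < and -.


'-' is additive (level 9); '<' is relational (level 7)
Higher level binds tighter
'-' has higher precedence than '<'


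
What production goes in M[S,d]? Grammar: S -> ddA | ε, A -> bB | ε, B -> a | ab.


For [S, d]: 'd' ∈ FIRST(ddA)
Entry: S -> ddA


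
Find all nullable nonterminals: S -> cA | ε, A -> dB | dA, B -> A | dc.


A nonterminal is nullable iff some alternative derives ε (directly, or every symbol in it is nullable)
Nullable: {S}


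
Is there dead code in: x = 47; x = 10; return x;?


first assignment to x is overwritten before any read
Dead: 'x = 47'


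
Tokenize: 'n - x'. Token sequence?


Scan left to right, longest-match per lexeme
Tokens: ID(n), OP(-), ID(x)


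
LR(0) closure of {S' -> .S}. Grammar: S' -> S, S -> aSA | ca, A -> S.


Start: S' -> .S
For each item with dot before a nonterminal B, add B -> .γ for every B-production
Closure: [S' -> .S, S -> .aSA, S -> .ca]


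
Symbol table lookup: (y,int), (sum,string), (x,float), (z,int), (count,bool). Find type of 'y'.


Lookup 'y' → type int


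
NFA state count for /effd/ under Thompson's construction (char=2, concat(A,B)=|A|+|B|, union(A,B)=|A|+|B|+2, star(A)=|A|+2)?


Syntax tree has 4 char leaf(s), 0 union(s), 0 star(s)
chars contribute 4×2 = 8; each union adds +2; each star adds +2
Total: 8 + 0 + 0 = 8 states


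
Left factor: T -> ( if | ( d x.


Common prefix: '('
Factored: T -> ( T', T' -> if | d x


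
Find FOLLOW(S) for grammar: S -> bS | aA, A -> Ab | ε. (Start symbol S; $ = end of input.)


$ ∈ FOLLOW(S). For each A -> αBβ: add FIRST(β)\{ε} to FOLLOW(B); if β nullable, add FOLLOW(A).
FOLLOW(S) = {$}


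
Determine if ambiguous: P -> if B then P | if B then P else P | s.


dangling else: 'if B then if B then s else s' parses two ways
Ambiguous


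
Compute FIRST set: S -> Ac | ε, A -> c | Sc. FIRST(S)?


Per alternative of S: FIRST(Ac) = {c}; FIRST(ε) = {ε}
FIRST(S) = {c, ε}


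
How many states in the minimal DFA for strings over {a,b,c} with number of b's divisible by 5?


Track (count of b) mod 5: states 0..4, accept at 0
Minimal DFA: 5 states


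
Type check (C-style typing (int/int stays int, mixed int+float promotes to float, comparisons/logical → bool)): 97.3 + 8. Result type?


Operand types: float + int
Rule: mixed int/float promotes to float; int/int stays int
Result type: float


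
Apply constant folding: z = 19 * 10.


19 * 10 = 190 at compile time
Optimized: z = 190


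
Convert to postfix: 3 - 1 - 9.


Left to right (same or higher precedence on left)
Postfix: 3 1 - 9 -


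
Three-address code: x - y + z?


Break into single-operator statements:
t1 = x - y
t2 = t1 + z


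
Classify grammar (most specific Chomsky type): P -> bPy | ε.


Single nonterminal LHS, but b^n y^n is not regular
Classification: Type 2 (Context-Free)


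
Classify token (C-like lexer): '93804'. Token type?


Pattern: digits only
Type: INTEGER_LITERAL


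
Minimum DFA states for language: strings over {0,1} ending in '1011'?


Track the longest suffix of input matching a prefix of '1011': 5 classes (prefixes of length 0..4)
Minimal DFA: 5 states


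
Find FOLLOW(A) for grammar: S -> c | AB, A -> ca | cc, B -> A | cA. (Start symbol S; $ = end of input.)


$ ∈ FOLLOW(S). For each A -> αBβ: add FIRST(β)\{ε} to FOLLOW(B); if β nullable, add FOLLOW(A).
FOLLOW(A) = {$, c}


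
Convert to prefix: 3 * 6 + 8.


left-to-right (same/higher precedence on left): tree is (+ (* 3 6) 8)
Prefix: + * 3 6 8


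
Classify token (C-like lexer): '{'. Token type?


Pattern: delimiter/punctuation
Type: PUNCTUATION


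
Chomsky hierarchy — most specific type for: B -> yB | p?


Right-linear: every RHS is a terminal or a terminal followed by one nonterminal
Classification: Type 3 (Regular)


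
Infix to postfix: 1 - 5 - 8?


Left to right (same or higher precedence on left)
Postfix: 1 5 - 8 -


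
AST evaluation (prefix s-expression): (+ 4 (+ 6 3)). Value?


Evaluate inner: (+ 6 3) = 9
Evaluate root: (+ 4 9) = 13
Result: 13


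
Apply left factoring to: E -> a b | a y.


Common prefix: 'a'
Factored: E -> a E', E' -> b | y


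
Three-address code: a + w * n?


Break into single-operator statements:
t1 = w * n
t2 = a + t1


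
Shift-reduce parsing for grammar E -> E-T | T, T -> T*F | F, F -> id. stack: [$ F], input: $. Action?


'F' (not preceded by T*) is the handle for T -> F
Action: reduce (T -> F)


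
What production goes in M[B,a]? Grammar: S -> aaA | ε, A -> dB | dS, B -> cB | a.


For [B, a]: 'a' ∈ FIRST(a)
Entry: B -> a


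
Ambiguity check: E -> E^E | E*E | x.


'x^x*x' has two parse trees (no precedence encoded between ^ and *)
Ambiguous


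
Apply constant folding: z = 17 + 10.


17 + 10 = 27 at compile time
Optimized: z = 27


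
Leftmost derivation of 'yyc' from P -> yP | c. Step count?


Derivation: P => yP => yyP => yyc
Steps: 3


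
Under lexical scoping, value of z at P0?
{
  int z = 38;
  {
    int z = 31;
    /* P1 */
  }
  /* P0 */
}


z declared in the same block as P0
z = 38


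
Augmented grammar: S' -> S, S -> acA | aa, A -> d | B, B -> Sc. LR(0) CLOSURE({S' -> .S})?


Start: S' -> .S
For each item with dot before a nonterminal B, add B -> .γ for every B-production
Closure: [S' -> .S, S -> .acA, S -> .aa]


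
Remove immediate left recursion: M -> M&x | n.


Left-recursive alternatives: M&x; non-recursive: n
Introduce M': M -> nM', M' -> &xM' | ε


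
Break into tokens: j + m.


Scan left to right, longest-match per lexeme
Tokens: ID(j), OP(+), ID(m)


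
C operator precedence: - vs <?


'-' is additive (level 9); '<' is relational (level 7)
Higher level binds tighter
'-' has higher precedence than '<'


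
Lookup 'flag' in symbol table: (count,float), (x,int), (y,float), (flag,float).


Lookup 'flag' → type float


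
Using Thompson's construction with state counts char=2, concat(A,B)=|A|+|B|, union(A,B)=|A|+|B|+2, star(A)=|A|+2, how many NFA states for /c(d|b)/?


Syntax tree has 3 char leaf(s), 1 union(s), 0 star(s)
chars contribute 3×2 = 6; each union adds +2; each star adds +2
Total: 6 + 2 + 0 = 8 states


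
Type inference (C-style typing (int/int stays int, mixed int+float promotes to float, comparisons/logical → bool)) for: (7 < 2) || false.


Operand types: bool || bool
Rule: logical operators take bool operands and yield bool
Result type: bool


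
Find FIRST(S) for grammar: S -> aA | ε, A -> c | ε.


Per alternative of S: FIRST(aA) = {a}; FIRST(ε) = {ε}
FIRST(S) = {a, ε}


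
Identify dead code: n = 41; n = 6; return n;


first assignment to n is overwritten before any read
Dead: 'n = 41'


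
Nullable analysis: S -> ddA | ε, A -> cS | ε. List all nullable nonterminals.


A nonterminal is nullable iff some alternative derives ε (directly, or every symbol in it is nullable)
Nullable: {A, S}


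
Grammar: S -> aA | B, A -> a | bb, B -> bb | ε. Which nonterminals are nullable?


A nonterminal is nullable iff some alternative derives ε (directly, or every symbol in it is nullable)
Nullable: {B, S}


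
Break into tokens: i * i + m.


Scan left to right, longest-match per lexeme
Tokens: ID(i), OP(*), ID(i), OP(+), ID(m)


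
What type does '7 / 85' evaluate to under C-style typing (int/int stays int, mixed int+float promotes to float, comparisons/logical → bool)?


Operand types: int / int
Rule: mixed int/float promotes to float; int/int stays int
Result type: int


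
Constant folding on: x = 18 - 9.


18 - 9 = 9 at compile time
Optimized: x = 9


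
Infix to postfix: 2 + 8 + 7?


Left to right (same or higher precedence on left)
Postfix: 2 8 + 7 +


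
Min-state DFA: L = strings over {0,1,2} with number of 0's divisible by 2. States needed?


Track (count of 0) mod 2: states 0..1, accept at 0
Minimal DFA: 2 states


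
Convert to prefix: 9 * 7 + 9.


left-to-right (same/higher precedence on left): tree is (+ (* 9 7) 9)
Prefix: + * 9 7 9


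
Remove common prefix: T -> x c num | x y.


Common prefix: 'x'
Factored: T -> x T', T' -> c num | y


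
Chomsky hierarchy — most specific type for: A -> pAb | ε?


Single nonterminal LHS, but p^n b^n is not regular
Classification: Type 2 (Context-Free)


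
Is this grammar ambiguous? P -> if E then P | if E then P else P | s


dangling else: 'if E then if E then s else s' parses two ways
Ambiguous


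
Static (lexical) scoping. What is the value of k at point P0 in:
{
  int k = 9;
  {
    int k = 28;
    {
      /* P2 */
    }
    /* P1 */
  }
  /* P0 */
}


k declared in the same block as P0
k = 9


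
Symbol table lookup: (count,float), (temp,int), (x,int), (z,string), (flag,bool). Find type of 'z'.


Lookup 'z' → type string


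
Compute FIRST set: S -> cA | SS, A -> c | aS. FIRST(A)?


Per alternative of A: FIRST(c) = {c}; FIRST(aS) = {a}
FIRST(A) = {a, c}
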